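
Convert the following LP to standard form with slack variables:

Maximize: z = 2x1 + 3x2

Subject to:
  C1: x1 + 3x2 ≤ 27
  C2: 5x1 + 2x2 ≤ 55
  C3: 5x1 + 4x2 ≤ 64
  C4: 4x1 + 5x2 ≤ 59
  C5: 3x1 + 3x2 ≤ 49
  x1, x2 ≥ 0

max z = 2x1 + 3x2

s.t.
  x1 + 3x2 + s1 = 27
  5x1 + 2x2 + s2 = 55
  5x1 + 4x2 + s3 = 64
  4x1 + 5x2 + s4 = 59
  3x1 + 3x2 + s5 = 49
  x1, x2, s1, s2, s3, s4, s5 ≥ 0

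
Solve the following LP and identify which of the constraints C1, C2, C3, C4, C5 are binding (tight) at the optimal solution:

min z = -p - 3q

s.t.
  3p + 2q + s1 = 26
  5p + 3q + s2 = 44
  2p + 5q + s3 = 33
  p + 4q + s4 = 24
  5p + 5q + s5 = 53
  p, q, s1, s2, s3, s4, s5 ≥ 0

At p = 4, q = 5, compute slack b - a·x for each constraint:
  C1: 26 − 22 = 4  (slack)
  C2: 44 − 35 = 9  (slack)
  C3: 33 − 33 = 0  (binding)
  C4: 24 − 24 = 0  (binding)
  C5: 53 − 45 = 8  (slack)

Optimal: p = 4, q = 5
Binding: C3, C4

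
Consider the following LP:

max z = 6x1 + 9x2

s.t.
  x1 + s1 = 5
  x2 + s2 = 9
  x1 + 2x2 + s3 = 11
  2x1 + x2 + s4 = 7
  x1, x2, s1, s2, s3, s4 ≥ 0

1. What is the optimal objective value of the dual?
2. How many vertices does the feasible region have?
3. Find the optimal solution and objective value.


1. 51
2. 4
3. x1 = 1, x2 = 5, z = 51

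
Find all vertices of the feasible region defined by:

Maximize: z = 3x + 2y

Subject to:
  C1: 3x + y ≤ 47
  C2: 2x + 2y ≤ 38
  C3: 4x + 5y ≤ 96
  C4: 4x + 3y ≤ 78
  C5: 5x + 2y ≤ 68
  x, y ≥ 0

(0, 0), (13.6, 0), (10, 9), (0, 19)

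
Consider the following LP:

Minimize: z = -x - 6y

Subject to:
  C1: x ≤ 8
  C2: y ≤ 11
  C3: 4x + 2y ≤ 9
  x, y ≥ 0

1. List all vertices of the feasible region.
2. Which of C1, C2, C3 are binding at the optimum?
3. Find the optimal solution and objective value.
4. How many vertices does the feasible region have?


1. (0, 0), (2.25, 0), (0, 4.5)
2. C3
3. x = 0, y = 4.5, z = -27
4. 3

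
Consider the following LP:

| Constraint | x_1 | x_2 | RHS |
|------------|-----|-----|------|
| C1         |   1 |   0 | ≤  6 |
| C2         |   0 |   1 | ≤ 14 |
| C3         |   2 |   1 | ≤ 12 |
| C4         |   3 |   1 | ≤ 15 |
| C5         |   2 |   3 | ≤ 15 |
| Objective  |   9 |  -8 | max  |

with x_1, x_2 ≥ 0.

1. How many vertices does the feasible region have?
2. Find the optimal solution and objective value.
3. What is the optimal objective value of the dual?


1. 4
2. x_1 = 5, x_2 = 0, z = 45
3. 45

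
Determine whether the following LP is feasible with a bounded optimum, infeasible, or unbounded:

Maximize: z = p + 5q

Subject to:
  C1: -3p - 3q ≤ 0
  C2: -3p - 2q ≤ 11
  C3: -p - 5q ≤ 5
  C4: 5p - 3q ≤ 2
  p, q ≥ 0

Unbounded (objective can increase without bound)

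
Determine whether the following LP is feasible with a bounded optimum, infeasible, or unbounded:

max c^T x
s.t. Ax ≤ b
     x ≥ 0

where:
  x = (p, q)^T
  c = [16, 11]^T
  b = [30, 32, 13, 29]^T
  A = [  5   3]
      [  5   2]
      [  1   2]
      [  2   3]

Feasible with a bounded optimal solution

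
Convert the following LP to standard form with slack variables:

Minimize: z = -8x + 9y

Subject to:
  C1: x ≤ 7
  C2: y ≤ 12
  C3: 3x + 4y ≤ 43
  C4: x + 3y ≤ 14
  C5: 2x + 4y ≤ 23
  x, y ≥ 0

min z = -8x + 9y

s.t.
  x + s1 = 7
  y + s2 = 12
  3x + 4y + s3 = 43
  x + 3y + s4 = 14
  2x + 4y + s5 = 23
  x, y, s1, s2, s3, s4, s5 ≥ 0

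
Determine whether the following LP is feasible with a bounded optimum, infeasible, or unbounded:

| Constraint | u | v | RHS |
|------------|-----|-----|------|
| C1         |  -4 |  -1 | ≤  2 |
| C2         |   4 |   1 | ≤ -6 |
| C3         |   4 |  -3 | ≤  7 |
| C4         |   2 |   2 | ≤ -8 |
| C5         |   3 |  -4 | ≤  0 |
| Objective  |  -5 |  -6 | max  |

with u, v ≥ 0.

Infeasible (no feasible solution exists)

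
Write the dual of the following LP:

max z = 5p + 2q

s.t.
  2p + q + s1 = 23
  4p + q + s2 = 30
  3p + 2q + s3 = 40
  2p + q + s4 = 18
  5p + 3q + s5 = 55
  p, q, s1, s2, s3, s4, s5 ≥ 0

Primal max cᵀx s.t. Ax ≤ b, x ≥ 0  →  Dual min bᵀy s.t. Aᵀy ≥ c, y ≥ 0.

Minimize: z = 23y1 + 30y2 + 40y3 + 18y4 + 55y5

Subject to:
  2y1 + 4y2 + 3y3 + 2y4 + 5y5 ≥ 5
  y1 + y2 + 2y3 + y4 + 3y5 ≥ 2
  y1, y2, y3, y4, y5 ≥ 0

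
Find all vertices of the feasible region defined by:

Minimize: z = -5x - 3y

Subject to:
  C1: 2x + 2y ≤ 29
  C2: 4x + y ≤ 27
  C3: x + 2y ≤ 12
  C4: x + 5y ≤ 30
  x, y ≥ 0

(0, 0), (6.75, 0), (6, 3), (0, 6)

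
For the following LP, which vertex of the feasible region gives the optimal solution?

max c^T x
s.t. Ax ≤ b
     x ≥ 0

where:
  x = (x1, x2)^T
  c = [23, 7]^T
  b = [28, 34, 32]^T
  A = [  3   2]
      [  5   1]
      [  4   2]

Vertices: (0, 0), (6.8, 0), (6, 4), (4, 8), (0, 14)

Evaluate the objective at each vertex of the feasible region:
  z(0, 0) = 0
  z(6.8, 0) = 156.4
  z(6, 4) = 166  ←
  z(4, 8) = 148
  z(0, 14) = 98
The maximum is at x1 = 6, x2 = 4.

(6, 4)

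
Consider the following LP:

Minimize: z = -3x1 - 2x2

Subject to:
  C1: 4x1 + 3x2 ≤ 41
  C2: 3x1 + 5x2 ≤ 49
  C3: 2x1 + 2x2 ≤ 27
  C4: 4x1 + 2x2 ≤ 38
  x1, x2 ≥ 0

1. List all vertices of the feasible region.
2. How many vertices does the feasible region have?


1. (0, 0), (9.5, 0), (8, 3), (5.273, 6.636), (0, 9.8)
2. 5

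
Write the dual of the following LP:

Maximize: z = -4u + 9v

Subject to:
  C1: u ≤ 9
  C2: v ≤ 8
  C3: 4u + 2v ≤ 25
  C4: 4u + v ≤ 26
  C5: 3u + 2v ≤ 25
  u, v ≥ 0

Primal max cᵀx s.t. Ax ≤ b, x ≥ 0  →  Dual min bᵀy s.t. Aᵀy ≥ c, y ≥ 0.

Minimize: z = 9y1 + 8y2 + 25y3 + 26y4 + 25y5

Subject to:
  y1 + 4y3 + 4y4 + 3y5 ≥ -4
  y2 + 2y3 + y4 + 2y5 ≥ 9
  y1, y2, y3, y4, y5 ≥ 0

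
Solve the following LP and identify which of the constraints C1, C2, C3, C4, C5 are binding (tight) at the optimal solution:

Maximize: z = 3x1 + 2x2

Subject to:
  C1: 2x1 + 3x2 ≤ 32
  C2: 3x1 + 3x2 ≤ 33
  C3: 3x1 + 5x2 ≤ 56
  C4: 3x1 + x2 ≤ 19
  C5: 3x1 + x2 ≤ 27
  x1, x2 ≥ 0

At x1 = 4, x2 = 7, compute slack b - a·x for each constraint:
  C1: 32 − 29 = 3  (slack)
  C2: 33 − 33 = 0  (binding)
  C3: 56 − 47 = 9  (slack)
  C4: 19 − 19 = 0  (binding)
  C5: 27 − 19 = 8  (slack)

Optimal: x1 = 4, x2 = 7
Binding: C2, C4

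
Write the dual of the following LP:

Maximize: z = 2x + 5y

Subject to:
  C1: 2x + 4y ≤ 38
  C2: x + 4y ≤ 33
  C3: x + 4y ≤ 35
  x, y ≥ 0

Primal max cᵀx s.t. Ax ≤ b, x ≥ 0  →  Dual min bᵀy s.t. Aᵀy ≥ c, y ≥ 0.

Minimize: z = 38y1 + 33y2 + 35y3

Subject to:
  2y1 + y2 + y3 ≥ 2
  4y1 + 4y2 + 4y3 ≥ 5
  y1, y2, y3 ≥ 0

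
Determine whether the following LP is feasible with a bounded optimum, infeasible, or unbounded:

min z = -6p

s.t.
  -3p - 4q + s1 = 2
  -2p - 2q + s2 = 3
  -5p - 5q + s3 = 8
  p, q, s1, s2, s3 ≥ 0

Unbounded (objective can decrease without bound)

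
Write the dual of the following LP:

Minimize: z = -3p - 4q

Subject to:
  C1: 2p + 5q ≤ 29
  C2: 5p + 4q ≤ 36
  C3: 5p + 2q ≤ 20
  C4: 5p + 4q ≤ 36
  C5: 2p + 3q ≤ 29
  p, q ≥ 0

Primal min cᵀx s.t. Ax ≤ b, x ≥ 0  →  Dual max −bᵀy s.t. Aᵀy ≥ −c, y ≥ 0.

Maximize: z = -29y1 - 36y2 - 20y3 - 36y4 - 29y5

Subject to:
  2y1 + 5y2 + 5y3 + 5y4 + 2y5 ≥ 3
  5y1 + 4y2 + 2y3 + 4y4 + 3y5 ≥ 4
  y1, y2, y3, y4, y5 ≥ 0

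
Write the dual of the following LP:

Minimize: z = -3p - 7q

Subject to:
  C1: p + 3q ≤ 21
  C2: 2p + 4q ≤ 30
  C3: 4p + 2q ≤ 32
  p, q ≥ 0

Primal min cᵀx s.t. Ax ≤ b, x ≥ 0  →  Dual max −bᵀy s.t. Aᵀy ≥ −c, y ≥ 0.

Maximize: z = -21y1 - 30y2 - 32y3

Subject to:
  y1 + 2y2 + 4y3 ≥ 3
  3y1 + 4y2 + 2y3 ≥ 7
  y1, y2, y3 ≥ 0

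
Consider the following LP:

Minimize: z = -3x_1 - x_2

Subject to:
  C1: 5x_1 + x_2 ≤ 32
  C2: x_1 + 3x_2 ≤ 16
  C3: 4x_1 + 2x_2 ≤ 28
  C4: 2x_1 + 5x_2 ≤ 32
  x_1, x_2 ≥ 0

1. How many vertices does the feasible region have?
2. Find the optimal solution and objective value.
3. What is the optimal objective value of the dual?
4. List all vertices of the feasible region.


1. 5
2. x_1 = 6, x_2 = 2, z = -20
3. -20
4. (0, 0), (6.4, 0), (6, 2), (5.2, 3.6), (0, 5.333)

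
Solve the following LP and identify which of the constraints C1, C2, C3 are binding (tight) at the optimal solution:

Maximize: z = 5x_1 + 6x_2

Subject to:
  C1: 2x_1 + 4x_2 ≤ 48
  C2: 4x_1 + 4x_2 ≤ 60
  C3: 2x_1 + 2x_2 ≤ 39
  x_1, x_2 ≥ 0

At x_1 = 6, x_2 = 9, compute slack b - a·x for each constraint:
  C1: 48 − 48 = 0  (binding)
  C2: 60 − 60 = 0  (binding)
  C3: 39 − 30 = 9  (slack)

Optimal: x_1 = 6, x_2 = 9
Binding: C1, C2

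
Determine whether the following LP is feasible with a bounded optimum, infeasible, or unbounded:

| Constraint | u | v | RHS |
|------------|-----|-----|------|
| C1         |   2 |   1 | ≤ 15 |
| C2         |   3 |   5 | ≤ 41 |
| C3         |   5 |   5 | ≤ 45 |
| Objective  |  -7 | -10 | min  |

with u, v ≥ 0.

Feasible with a bounded optimal solution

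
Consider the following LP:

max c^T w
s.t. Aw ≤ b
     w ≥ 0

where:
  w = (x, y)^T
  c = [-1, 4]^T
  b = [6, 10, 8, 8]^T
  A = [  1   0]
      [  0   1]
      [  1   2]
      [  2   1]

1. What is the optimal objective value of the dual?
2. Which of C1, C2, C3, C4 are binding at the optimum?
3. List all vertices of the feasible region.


1. 16
2. C3
3. (0, 0), (4, 0), (2.667, 2.667), (0, 4)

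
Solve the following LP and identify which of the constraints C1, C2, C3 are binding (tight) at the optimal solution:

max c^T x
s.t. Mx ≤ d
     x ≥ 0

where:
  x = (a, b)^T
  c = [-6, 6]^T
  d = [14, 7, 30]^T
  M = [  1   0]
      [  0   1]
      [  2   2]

At a = 0, b = 7, compute slack b - a·x for each constraint:
  C1: 14 − 0 = 14  (slack)
  C2: 7 − 7 = 0  (binding)
  C3: 30 − 14 = 16  (slack)

Optimal: a = 0, b = 7
Binding: C2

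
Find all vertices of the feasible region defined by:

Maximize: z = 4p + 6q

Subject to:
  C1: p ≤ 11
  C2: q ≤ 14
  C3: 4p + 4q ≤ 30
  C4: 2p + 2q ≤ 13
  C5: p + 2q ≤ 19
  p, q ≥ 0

(0, 0), (6.5, 0), (0, 6.5)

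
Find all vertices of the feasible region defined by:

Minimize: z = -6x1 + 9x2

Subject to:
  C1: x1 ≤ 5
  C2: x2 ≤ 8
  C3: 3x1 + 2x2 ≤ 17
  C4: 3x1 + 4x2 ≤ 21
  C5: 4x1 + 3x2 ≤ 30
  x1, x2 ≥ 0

(0, 0), (5, 0), (5, 1), (4.333, 2), (0, 5.25)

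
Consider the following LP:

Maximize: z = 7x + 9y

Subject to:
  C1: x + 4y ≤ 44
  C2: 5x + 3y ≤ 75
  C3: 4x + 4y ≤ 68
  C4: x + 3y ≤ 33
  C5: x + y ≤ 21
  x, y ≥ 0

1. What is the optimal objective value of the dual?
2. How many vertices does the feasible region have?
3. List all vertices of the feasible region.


1. 135
2. 5
3. (0, 0), (15, 0), (12, 5), (9, 8), (0, 11)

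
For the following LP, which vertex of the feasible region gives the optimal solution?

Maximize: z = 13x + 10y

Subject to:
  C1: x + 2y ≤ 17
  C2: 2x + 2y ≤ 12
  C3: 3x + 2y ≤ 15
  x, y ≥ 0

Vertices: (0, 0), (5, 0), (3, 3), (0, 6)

Evaluate the objective at each vertex of the feasible region:
  z(0, 0) = 0
  z(5, 0) = 65
  z(3, 3) = 69  ←
  z(0, 6) = 60
The maximum is at x = 3, y = 3.

(3, 3)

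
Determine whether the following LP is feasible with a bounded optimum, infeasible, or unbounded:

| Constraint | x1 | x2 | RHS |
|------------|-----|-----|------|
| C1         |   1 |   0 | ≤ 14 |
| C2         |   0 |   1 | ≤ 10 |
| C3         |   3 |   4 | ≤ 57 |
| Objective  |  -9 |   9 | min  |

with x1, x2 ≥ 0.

Feasible with a bounded optimal solution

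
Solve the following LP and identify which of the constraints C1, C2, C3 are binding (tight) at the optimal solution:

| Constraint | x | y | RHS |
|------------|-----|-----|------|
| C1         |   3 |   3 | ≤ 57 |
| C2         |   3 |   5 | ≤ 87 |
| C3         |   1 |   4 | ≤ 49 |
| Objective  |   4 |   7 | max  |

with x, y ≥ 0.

At x = 9, y = 10, compute slack b - a·x for each constraint:
  C1: 57 − 57 = 0  (binding)
  C2: 87 − 77 = 10  (slack)
  C3: 49 − 49 = 0  (binding)

Optimal: x = 9, y = 10
Binding: C1, C3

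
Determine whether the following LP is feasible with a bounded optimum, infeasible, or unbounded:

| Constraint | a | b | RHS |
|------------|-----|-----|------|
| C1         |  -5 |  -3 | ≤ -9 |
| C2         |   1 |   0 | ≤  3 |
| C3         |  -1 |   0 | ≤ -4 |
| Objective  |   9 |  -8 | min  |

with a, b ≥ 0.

Infeasible (no feasible solution exists)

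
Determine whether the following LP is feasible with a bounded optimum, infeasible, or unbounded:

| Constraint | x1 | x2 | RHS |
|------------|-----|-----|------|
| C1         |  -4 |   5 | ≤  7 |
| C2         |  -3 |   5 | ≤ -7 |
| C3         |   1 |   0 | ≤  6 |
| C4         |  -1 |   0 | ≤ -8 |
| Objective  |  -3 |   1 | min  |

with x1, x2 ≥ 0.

Infeasible (no feasible solution exists)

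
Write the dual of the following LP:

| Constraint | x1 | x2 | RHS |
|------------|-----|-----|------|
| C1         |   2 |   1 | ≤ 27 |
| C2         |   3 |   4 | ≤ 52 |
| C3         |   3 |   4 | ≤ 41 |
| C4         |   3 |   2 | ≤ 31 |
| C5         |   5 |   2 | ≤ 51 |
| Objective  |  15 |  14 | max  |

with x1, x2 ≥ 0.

Primal max cᵀx s.t. Ax ≤ b, x ≥ 0  →  Dual min bᵀy s.t. Aᵀy ≥ c, y ≥ 0.

Minimize: z = 27y1 + 52y2 + 41y3 + 31y4 + 51y5

Subject to:
  2y1 + 3y2 + 3y3 + 3y4 + 5y5 ≥ 15
  y1 + 4y2 + 4y3 + 2y4 + 2y5 ≥ 14
  y1, y2, y3, y4, y5 ≥ 0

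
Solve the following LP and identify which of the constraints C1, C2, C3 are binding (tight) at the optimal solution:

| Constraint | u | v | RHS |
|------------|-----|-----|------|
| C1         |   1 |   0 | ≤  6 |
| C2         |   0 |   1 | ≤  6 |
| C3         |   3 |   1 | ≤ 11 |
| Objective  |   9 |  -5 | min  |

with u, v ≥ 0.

At u = 0, v = 6, compute slack b - a·x for each constraint:
  C1: 6 − 0 = 6  (slack)
  C2: 6 − 6 = 0  (binding)
  C3: 11 − 6 = 5  (slack)

Optimal: u = 0, v = 6
Binding: C2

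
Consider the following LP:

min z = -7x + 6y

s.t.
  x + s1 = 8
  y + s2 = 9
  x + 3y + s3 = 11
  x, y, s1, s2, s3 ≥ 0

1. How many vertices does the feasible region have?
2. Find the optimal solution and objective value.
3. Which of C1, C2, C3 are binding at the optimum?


1. 4
2. x = 8, y = 0, z = -56
3. C1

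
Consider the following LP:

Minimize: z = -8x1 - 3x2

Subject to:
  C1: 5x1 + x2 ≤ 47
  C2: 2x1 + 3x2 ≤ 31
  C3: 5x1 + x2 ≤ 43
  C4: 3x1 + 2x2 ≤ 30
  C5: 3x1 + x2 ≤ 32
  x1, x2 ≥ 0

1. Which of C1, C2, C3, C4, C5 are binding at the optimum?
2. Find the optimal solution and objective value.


1. C3, C4
2. x1 = 8, x2 = 3, z = -73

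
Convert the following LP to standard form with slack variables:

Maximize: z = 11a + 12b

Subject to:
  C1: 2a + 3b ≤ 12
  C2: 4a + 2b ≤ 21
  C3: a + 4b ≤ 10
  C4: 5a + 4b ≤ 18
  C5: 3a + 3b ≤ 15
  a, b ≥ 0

max z = 11a + 12b

s.t.
  2a + 3b + s1 = 12
  4a + 2b + s2 = 21
  a + 4b + s3 = 10
  5a + 4b + s4 = 18
  3a + 3b + s5 = 15
  a, b, s1, s2, s3, s4, s5 ≥ 0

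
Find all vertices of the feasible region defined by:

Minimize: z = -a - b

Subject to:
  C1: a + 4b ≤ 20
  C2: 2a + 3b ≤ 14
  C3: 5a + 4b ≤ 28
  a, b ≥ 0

(0, 0), (5.6, 0), (4, 2), (0, 4.667)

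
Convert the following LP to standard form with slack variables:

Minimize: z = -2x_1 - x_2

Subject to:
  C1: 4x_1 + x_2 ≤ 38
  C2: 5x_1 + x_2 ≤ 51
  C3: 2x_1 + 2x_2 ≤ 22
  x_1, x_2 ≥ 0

min z = -2x_1 - x_2

s.t.
  4x_1 + x_2 + s1 = 38
  5x_1 + x_2 + s2 = 51
  2x_1 + 2x_2 + s3 = 22
  x_1, x_2, s1, s2, s3 ≥ 0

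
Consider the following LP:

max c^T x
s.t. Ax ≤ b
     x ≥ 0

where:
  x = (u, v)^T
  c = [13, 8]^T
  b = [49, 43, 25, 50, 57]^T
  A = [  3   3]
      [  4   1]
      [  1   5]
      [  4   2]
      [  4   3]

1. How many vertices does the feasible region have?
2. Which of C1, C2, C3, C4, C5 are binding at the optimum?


1. 4
2. C2, C3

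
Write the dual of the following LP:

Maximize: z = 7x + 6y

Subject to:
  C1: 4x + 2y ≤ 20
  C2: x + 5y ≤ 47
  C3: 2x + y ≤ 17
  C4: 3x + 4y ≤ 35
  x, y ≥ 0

Primal max cᵀx s.t. Ax ≤ b, x ≥ 0  →  Dual min bᵀy s.t. Aᵀy ≥ c, y ≥ 0.

Minimize: z = 20y1 + 47y2 + 17y3 + 35y4

Subject to:
  4y1 + y2 + 2y3 + 3y4 ≥ 7
  2y1 + 5y2 + y3 + 4y4 ≥ 6
  y1, y2, y3, y4 ≥ 0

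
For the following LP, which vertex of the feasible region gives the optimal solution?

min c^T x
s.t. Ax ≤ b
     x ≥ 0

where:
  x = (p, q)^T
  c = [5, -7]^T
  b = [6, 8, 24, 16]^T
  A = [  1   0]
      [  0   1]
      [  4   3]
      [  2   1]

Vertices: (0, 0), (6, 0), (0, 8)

Evaluate the objective at each vertex of the feasible region:
  z(0, 0) = 0
  z(6, 0) = 30
  z(0, 8) = -56  ←
The minimum is at p = 0, q = 8.

(0, 8)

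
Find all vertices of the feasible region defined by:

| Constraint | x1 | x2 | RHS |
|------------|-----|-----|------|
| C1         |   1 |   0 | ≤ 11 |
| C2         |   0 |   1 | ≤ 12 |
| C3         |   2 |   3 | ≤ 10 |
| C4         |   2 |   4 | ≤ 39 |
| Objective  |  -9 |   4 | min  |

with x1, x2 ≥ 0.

(0, 0), (5, 0), (0, 3.333)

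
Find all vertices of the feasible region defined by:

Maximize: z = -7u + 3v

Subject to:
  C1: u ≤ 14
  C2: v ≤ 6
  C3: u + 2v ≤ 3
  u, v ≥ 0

(0, 0), (3, 0), (0, 1.5)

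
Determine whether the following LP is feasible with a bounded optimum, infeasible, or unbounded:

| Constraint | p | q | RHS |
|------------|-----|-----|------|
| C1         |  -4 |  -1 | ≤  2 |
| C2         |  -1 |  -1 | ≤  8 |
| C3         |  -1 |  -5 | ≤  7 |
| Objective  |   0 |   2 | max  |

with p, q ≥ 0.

Unbounded (objective can increase without bound)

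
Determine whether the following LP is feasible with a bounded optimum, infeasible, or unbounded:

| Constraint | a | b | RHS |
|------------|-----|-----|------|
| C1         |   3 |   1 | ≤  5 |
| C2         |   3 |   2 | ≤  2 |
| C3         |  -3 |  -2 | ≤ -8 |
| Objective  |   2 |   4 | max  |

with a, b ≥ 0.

Infeasible (no feasible solution exists)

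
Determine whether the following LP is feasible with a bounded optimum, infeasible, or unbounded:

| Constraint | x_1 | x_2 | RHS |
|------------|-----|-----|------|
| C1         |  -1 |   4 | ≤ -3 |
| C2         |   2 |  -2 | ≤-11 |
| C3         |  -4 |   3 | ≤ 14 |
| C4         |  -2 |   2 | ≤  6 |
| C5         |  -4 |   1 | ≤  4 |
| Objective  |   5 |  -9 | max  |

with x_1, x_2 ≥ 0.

Infeasible (no feasible solution exists)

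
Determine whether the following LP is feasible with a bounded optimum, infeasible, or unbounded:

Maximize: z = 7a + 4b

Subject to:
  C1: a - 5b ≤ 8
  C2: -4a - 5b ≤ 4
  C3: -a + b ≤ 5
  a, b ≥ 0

Unbounded (objective can increase without bound)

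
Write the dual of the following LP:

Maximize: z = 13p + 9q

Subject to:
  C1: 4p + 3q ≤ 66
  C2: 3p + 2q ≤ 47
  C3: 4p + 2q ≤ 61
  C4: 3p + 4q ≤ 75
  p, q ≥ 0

Primal max cᵀx s.t. Ax ≤ b, x ≥ 0  →  Dual min bᵀy s.t. Aᵀy ≥ c, y ≥ 0.

Minimize: z = 66y1 + 47y2 + 61y3 + 75y4

Subject to:
  4y1 + 3y2 + 4y3 + 3y4 ≥ 13
  3y1 + 2y2 + 2y3 + 4y4 ≥ 9
  y1, y2, y3, y4 ≥ 0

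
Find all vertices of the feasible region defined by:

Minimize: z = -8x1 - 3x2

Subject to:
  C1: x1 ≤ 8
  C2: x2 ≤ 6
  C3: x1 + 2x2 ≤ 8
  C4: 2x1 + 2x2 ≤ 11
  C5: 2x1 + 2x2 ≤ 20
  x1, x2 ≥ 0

(0, 0), (5.5, 0), (3, 2.5), (0, 4)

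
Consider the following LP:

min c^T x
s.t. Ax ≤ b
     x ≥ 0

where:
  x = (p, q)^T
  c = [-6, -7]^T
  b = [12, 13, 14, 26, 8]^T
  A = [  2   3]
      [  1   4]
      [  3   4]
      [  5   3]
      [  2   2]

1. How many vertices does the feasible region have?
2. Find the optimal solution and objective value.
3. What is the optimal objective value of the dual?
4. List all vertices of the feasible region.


1. 5
2. p = 2, q = 2, z = -26
3. -26
4. (0, 0), (4, 0), (2, 2), (0.5, 3.125), (0, 3.25)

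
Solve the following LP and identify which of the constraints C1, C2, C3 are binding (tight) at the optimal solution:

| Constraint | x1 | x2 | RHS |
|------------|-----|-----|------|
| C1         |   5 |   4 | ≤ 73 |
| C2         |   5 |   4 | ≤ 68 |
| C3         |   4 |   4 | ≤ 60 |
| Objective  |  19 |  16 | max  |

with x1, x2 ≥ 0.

At x1 = 8, x2 = 7, compute slack b - a·x for each constraint:
  C1: 73 − 68 = 5  (slack)
  C2: 68 − 68 = 0  (binding)
  C3: 60 − 60 = 0  (binding)

Optimal: x1 = 8, x2 = 7
Binding: C2, C3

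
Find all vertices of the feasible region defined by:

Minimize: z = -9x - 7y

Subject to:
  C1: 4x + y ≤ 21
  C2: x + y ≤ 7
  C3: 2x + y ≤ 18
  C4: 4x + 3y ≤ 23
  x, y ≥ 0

(0, 0), (5.25, 0), (5, 1), (2, 5), (0, 7)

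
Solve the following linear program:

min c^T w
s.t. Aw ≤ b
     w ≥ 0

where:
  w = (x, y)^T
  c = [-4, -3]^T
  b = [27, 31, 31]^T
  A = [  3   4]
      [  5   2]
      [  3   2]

Evaluate the objective at each vertex of the feasible region:
  z(0, 0) = 0
  z(6.2, 0) = -24.8
  z(5, 3) = -29  ←
  z(0, 6.75) = -20.25
The minimum is at x = 5, y = 3.

x = 5, y = 3, z = -29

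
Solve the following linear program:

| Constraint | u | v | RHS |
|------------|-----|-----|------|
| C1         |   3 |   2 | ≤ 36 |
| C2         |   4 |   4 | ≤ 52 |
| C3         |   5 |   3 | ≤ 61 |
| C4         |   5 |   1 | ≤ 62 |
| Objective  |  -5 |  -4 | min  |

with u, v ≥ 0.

Evaluate the objective at each vertex of the feasible region:
  z(0, 0) = 0
  z(12, 0) = -60
  z(10, 3) = -62  ←
  z(0, 13) = -52
The minimum is at u = 10, v = 3.

u = 10, v = 3, z = -62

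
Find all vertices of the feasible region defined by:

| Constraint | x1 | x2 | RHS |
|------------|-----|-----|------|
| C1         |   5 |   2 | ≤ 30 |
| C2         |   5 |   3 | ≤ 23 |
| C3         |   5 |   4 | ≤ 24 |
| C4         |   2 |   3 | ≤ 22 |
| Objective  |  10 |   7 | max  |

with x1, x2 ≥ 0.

(0, 0), (4.6, 0), (4, 1), (0, 6)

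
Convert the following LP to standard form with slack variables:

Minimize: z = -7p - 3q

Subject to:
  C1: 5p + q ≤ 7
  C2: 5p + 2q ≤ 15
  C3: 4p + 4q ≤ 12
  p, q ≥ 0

min z = -7p - 3q

s.t.
  5p + q + s1 = 7
  5p + 2q + s2 = 15
  4p + 4q + s3 = 12
  p, q, s1, s2, s3 ≥ 0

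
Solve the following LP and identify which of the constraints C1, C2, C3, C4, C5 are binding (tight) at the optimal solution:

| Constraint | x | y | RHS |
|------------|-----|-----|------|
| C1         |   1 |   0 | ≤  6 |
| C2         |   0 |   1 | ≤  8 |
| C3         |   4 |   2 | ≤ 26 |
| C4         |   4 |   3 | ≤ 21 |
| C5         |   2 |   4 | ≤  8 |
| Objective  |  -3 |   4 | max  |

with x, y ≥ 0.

At x = 0, y = 2, compute slack b - a·x for each constraint:
  C1: 6 − 0 = 6  (slack)
  C2: 8 − 2 = 6  (slack)
  C3: 26 − 4 = 22  (slack)
  C4: 21 − 6 = 15  (slack)
  C5: 8 − 8 = 0  (binding)

Optimal: x = 0, y = 2
Binding: C5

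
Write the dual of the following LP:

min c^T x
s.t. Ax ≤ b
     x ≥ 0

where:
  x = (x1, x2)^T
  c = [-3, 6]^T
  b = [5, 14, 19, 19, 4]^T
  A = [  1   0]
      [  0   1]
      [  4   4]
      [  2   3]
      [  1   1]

Primal min cᵀx s.t. Ax ≤ b, x ≥ 0  →  Dual max −bᵀy s.t. Aᵀy ≥ −c, y ≥ 0.

Maximize: z = -5y1 - 14y2 - 19y3 - 19y4 - 4y5

Subject to:
  y1 + 4y3 + 2y4 + y5 ≥ 3
  y2 + 4y3 + 3y4 + y5 ≥ -6
  y1, y2, y3, y4, y5 ≥ 0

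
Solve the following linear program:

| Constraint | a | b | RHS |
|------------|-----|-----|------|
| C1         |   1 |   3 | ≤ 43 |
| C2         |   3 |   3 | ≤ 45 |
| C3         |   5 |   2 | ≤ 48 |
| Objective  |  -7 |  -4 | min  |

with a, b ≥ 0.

Evaluate the objective at each vertex of the feasible region:
  z(0, 0) = 0
  z(9.6, 0) = -67.2
  z(6, 9) = -78  ←
  z(1, 14) = -63
  z(0, 14.33) = -57.33
The minimum is at a = 6, b = 9.

a = 6, b = 9, z = -78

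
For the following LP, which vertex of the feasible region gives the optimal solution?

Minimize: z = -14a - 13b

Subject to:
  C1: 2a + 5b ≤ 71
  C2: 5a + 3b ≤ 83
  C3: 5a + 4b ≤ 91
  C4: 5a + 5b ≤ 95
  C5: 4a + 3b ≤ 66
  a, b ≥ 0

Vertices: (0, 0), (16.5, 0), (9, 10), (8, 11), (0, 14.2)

Evaluate the objective at each vertex of the feasible region:
  z(0, 0) = 0
  z(16.5, 0) = -231
  z(9, 10) = -256  ←
  z(8, 11) = -255
  z(0, 14.2) = -184.6
The minimum is at a = 9, b = 10.

(9, 10)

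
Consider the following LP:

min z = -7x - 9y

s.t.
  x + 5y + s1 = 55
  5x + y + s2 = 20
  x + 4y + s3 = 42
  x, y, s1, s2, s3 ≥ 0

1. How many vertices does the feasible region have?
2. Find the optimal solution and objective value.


1. 4
2. x = 2, y = 10, z = -104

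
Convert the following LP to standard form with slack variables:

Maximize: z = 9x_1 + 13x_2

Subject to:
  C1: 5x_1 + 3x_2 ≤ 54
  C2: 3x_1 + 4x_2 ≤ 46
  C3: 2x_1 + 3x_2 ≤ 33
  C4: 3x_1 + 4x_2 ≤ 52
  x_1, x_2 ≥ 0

max z = 9x_1 + 13x_2

s.t.
  5x_1 + 3x_2 + s1 = 54
  3x_1 + 4x_2 + s2 = 46
  2x_1 + 3x_2 + s3 = 33
  3x_1 + 4x_2 + s4 = 52
  x_1, x_2, s1, s2, s3, s4 ≥ 0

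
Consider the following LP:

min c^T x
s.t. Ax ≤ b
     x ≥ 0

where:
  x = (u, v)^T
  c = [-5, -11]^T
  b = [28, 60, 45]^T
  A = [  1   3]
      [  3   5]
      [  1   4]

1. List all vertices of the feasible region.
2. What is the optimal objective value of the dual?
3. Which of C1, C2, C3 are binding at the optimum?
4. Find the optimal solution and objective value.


1. (0, 0), (20, 0), (10, 6), (0, 9.333)
2. -116
3. C1, C2
4. u = 10, v = 6, z = -116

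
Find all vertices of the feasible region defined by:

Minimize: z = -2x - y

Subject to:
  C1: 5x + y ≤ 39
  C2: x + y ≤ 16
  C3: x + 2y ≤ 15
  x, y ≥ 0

(0, 0), (7.8, 0), (7, 4), (0, 7.5)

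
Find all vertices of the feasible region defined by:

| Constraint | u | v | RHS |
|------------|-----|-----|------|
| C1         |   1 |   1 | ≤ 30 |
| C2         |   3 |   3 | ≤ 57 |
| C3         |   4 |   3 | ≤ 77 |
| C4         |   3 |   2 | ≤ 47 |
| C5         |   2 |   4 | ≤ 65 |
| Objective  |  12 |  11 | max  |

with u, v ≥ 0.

(0, 0), (15.67, 0), (9, 10), (5.5, 13.5), (0, 16.25)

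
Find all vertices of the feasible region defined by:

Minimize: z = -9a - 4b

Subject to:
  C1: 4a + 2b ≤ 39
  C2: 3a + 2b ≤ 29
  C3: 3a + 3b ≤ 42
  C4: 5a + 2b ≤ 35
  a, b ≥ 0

(0, 0), (7, 0), (3, 10), (1, 13), (0, 14)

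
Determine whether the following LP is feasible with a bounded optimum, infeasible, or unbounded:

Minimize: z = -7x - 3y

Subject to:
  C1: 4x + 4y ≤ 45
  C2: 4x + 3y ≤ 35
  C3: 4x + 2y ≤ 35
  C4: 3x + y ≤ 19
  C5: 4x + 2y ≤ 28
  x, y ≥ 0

Feasible with a bounded optimal solution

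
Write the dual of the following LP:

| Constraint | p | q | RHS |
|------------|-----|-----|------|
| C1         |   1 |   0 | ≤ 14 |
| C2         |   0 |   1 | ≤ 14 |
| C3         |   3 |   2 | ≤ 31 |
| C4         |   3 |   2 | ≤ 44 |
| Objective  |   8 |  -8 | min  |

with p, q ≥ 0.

Primal min cᵀx s.t. Ax ≤ b, x ≥ 0  →  Dual max −bᵀy s.t. Aᵀy ≥ −c, y ≥ 0.

Maximize: z = -14y1 - 14y2 - 31y3 - 44y4

Subject to:
  y1 + 3y3 + 3y4 ≥ -8
  y2 + 2y3 + 2y4 ≥ 8
  y1, y2, y3, y4 ≥ 0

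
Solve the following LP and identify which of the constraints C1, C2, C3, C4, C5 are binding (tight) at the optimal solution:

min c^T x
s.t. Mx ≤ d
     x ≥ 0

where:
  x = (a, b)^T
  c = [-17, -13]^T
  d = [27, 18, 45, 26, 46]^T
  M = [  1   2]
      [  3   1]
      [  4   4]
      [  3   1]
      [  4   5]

At a = 4, b = 6, compute slack b - a·x for each constraint:
  C1: 27 − 16 = 11  (slack)
  C2: 18 − 18 = 0  (binding)
  C3: 45 − 40 = 5  (slack)
  C4: 26 − 18 = 8  (slack)
  C5: 46 − 46 = 0  (binding)

Optimal: a = 4, b = 6
Binding: C2, C5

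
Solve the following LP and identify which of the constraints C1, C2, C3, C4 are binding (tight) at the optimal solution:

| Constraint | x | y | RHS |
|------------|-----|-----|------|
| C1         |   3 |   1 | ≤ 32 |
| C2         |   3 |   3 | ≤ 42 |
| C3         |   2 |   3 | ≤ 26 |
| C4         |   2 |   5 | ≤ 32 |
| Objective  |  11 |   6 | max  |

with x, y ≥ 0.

At x = 10, y = 2, compute slack b - a·x for each constraint:
  C1: 32 − 32 = 0  (binding)
  C2: 42 − 36 = 6  (slack)
  C3: 26 − 26 = 0  (binding)
  C4: 32 − 30 = 2  (slack)

Optimal: x = 10, y = 2
Binding: C1, C3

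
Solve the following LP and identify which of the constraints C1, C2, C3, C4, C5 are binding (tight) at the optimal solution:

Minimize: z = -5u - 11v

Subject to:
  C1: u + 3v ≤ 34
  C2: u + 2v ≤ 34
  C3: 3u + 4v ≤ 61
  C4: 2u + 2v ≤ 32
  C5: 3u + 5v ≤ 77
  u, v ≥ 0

At u = 7, v = 9, compute slack b - a·x for each constraint:
  C1: 34 − 34 = 0  (binding)
  C2: 34 − 25 = 9  (slack)
  C3: 61 − 57 = 4  (slack)
  C4: 32 − 32 = 0  (binding)
  C5: 77 − 66 = 11  (slack)

Optimal: u = 7, v = 9
Binding: C1, C4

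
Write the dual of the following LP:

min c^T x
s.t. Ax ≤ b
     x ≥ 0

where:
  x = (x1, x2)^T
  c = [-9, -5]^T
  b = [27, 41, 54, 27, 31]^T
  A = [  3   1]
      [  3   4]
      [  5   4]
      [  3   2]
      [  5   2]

Primal min cᵀx s.t. Ax ≤ b, x ≥ 0  →  Dual max −bᵀy s.t. Aᵀy ≥ −c, y ≥ 0.

Maximize: z = -27y1 - 41y2 - 54y3 - 27y4 - 31y5

Subject to:
  3y1 + 3y2 + 5y3 + 3y4 + 5y5 ≥ 9
  y1 + 4y2 + 4y3 + 2y4 + 2y5 ≥ 5
  y1, y2, y3, y4, y5 ≥ 0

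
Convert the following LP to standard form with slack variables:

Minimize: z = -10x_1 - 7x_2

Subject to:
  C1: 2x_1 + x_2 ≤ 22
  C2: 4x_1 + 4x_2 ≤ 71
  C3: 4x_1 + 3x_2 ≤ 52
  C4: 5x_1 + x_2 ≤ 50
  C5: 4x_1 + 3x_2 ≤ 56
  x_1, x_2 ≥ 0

min z = -10x_1 - 7x_2

s.t.
  2x_1 + x_2 + s1 = 22
  4x_1 + 4x_2 + s2 = 71
  4x_1 + 3x_2 + s3 = 52
  5x_1 + x_2 + s4 = 50
  4x_1 + 3x_2 + s5 = 56
  x_1, x_2, s1, s2, s3, s4, s5 ≥ 0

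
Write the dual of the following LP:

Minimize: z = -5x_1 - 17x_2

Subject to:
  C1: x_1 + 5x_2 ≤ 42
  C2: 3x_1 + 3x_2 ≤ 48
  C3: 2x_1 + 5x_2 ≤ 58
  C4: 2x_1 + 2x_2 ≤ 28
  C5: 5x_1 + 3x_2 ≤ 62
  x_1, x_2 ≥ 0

Primal min cᵀx s.t. Ax ≤ b, x ≥ 0  →  Dual max −bᵀy s.t. Aᵀy ≥ −c, y ≥ 0.

Maximize: z = -42y1 - 48y2 - 58y3 - 28y4 - 62y5

Subject to:
  y1 + 3y2 + 2y3 + 2y4 + 5y5 ≥ 5
  5y1 + 3y2 + 5y3 + 2y4 + 3y5 ≥ 17
  y1, y2, y3, y4, y5 ≥ 0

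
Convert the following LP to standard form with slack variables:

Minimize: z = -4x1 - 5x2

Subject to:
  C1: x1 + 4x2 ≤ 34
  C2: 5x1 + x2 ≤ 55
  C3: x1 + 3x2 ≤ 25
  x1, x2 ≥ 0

min z = -4x1 - 5x2

s.t.
  x1 + 4x2 + s1 = 34
  5x1 + x2 + s2 = 55
  x1 + 3x2 + s3 = 25
  x1, x2, s1, s2, s3 ≥ 0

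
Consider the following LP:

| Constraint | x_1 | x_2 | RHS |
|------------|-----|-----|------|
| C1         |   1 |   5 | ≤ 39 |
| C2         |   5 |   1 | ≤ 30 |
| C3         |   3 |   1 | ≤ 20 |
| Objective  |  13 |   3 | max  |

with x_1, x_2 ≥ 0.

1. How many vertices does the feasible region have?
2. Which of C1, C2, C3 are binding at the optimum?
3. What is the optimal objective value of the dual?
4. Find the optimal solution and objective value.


1. 5
2. C2, C3
3. 80
4. x_1 = 5, x_2 = 5, z = 80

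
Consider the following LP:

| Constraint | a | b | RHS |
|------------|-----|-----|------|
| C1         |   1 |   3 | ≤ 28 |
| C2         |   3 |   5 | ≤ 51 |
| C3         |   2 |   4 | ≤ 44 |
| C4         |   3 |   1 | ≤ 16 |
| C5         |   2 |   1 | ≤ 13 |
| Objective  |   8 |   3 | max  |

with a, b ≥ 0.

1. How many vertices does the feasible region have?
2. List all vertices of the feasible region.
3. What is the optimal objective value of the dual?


1. 5
2. (0, 0), (5.333, 0), (3, 7), (2.2, 8.6), (0, 9.333)
3. 45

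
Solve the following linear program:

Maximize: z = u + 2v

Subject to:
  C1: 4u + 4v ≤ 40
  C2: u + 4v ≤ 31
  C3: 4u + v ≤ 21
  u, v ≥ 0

Evaluate the objective at each vertex of the feasible region:
  z(0, 0) = 0
  z(5.25, 0) = 5.25
  z(3.667, 6.333) = 16.33
  z(3, 7) = 17  ←
  z(0, 7.75) = 15.5
The maximum is at u = 3, v = 7.

u = 3, v = 7, z = 17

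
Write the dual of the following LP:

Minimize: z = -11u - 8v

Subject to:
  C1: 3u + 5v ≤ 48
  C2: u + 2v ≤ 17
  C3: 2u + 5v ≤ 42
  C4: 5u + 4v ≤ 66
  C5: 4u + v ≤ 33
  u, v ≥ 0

Primal min cᵀx s.t. Ax ≤ b, x ≥ 0  →  Dual max −bᵀy s.t. Aᵀy ≥ −c, y ≥ 0.

Maximize: z = -48y1 - 17y2 - 42y3 - 66y4 - 33y5

Subject to:
  3y1 + y2 + 2y3 + 5y4 + 4y5 ≥ 11
  5y1 + 2y2 + 5y3 + 4y4 + y5 ≥ 8
  y1, y2, y3, y4, y5 ≥ 0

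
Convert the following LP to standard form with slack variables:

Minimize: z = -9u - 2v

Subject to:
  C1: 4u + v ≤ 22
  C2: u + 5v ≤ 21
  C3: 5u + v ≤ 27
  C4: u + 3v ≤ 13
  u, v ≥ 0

min z = -9u - 2v

s.t.
  4u + v + s1 = 22
  u + 5v + s2 = 21
  5u + v + s3 = 27
  u + 3v + s4 = 13
  u, v, s1, s2, s3, s4 ≥ 0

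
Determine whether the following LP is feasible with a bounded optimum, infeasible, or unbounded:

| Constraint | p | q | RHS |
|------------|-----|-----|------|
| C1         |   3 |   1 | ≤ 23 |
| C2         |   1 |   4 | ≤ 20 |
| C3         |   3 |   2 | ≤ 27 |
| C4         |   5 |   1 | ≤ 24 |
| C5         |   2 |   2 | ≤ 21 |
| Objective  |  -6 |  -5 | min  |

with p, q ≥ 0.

Feasible with a bounded optimal solution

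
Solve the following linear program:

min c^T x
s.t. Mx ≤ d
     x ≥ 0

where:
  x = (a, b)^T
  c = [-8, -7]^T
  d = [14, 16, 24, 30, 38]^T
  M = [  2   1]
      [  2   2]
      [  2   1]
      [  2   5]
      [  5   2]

Evaluate the objective at each vertex of the feasible region:
  z(0, 0) = 0
  z(7, 0) = -56
  z(6, 2) = -62  ←
  z(3.333, 4.667) = -59.33
  z(0, 6) = -42
The minimum is at a = 6, b = 2.

a = 6, b = 2, z = -62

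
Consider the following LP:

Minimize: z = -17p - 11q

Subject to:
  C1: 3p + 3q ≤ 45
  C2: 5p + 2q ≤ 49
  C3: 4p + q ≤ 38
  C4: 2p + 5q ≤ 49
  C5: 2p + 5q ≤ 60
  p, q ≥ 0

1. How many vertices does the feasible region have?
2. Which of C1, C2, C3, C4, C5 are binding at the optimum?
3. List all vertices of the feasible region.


1. 5
2. C2, C4
3. (0, 0), (9.5, 0), (9, 2), (7, 7), (0, 9.8)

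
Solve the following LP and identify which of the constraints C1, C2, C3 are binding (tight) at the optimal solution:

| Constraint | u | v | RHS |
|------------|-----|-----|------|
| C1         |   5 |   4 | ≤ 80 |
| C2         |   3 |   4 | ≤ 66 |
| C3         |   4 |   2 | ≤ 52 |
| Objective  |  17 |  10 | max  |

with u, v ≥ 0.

At u = 8, v = 10, compute slack b - a·x for each constraint:
  C1: 80 − 80 = 0  (binding)
  C2: 66 − 64 = 2  (slack)
  C3: 52 − 52 = 0  (binding)

Optimal: u = 8, v = 10
Binding: C1, C3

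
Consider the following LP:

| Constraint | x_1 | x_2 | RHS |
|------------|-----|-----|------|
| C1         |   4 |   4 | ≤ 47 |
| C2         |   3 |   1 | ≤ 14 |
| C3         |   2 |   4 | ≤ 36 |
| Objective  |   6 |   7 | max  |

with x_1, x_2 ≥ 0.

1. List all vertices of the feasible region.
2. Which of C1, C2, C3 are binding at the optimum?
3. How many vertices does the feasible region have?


1. (0, 0), (4.667, 0), (2, 8), (0, 9)
2. C2, C3
3. 4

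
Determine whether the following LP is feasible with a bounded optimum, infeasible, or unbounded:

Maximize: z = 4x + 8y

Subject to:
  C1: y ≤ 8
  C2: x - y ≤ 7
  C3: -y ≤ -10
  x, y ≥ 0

Infeasible (no feasible solution exists)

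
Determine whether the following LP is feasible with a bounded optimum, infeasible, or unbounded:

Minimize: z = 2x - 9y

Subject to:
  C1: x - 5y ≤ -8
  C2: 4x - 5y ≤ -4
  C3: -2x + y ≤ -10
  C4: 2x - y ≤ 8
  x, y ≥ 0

Infeasible (no feasible solution exists)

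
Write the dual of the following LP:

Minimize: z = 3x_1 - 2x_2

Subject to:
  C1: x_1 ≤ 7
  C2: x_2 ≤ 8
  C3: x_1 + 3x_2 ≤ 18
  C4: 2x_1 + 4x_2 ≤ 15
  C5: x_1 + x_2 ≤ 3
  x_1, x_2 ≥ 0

Primal min cᵀx s.t. Ax ≤ b, x ≥ 0  →  Dual max −bᵀy s.t. Aᵀy ≥ −c, y ≥ 0.

Maximize: z = -7y1 - 8y2 - 18y3 - 15y4 - 3y5

Subject to:
  y1 + y3 + 2y4 + y5 ≥ -3
  y2 + 3y3 + 4y4 + y5 ≥ 2
  y1, y2, y3, y4, y5 ≥ 0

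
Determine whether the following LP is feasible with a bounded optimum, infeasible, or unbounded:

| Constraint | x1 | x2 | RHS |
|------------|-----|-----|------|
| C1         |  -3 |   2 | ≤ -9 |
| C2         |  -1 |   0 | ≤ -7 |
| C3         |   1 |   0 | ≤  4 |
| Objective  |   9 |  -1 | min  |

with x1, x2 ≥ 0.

Infeasible (no feasible solution exists)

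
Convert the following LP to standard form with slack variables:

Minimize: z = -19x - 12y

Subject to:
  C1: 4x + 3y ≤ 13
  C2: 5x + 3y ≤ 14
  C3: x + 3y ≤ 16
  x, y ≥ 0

min z = -19x - 12y

s.t.
  4x + 3y + s1 = 13
  5x + 3y + s2 = 14
  x + 3y + s3 = 16
  x, y, s1, s2, s3 ≥ 0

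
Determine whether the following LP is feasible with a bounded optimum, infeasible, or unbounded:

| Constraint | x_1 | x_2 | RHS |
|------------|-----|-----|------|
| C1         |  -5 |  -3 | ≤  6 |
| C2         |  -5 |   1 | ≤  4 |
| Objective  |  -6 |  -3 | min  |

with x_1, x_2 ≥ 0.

Unbounded (objective can decrease without bound)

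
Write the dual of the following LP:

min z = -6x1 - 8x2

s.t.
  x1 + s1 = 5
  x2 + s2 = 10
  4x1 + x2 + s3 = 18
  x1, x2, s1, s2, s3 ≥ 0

Primal min cᵀx s.t. Ax ≤ b, x ≥ 0  →  Dual max −bᵀy s.t. Aᵀy ≥ −c, y ≥ 0.

Maximize: z = -5y1 - 10y2 - 18y3

Subject to:
  y1 + 4y3 ≥ 6
  y2 + y3 ≥ 8
  y1, y2, y3 ≥ 0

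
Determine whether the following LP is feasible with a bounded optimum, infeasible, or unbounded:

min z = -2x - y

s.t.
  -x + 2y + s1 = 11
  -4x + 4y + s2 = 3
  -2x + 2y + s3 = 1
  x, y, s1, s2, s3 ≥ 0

Unbounded (objective can decrease without bound)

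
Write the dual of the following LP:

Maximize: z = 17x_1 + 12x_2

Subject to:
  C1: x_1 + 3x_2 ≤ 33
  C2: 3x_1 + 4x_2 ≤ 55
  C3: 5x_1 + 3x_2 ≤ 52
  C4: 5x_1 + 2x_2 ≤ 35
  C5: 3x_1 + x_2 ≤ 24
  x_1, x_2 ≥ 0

Primal max cᵀx s.t. Ax ≤ b, x ≥ 0  →  Dual min bᵀy s.t. Aᵀy ≥ c, y ≥ 0.

Minimize: z = 33y1 + 55y2 + 52y3 + 35y4 + 24y5

Subject to:
  y1 + 3y2 + 5y3 + 5y4 + 3y5 ≥ 17
  3y1 + 4y2 + 3y3 + 2y4 + y5 ≥ 12
  y1, y2, y3, y4, y5 ≥ 0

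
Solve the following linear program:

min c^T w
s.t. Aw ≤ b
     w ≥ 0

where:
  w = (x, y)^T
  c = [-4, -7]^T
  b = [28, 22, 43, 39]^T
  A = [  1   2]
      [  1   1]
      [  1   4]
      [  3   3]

Evaluate the objective at each vertex of the feasible region:
  z(0, 0) = 0
  z(13, 0) = -52
  z(3, 10) = -82  ←
  z(0, 10.75) = -75.25
The minimum is at x = 3, y = 10.

x = 3, y = 10, z = -82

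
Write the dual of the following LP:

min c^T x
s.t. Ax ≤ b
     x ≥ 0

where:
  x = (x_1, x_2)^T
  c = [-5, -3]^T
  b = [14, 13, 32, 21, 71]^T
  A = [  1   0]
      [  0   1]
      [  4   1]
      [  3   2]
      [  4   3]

Primal min cᵀx s.t. Ax ≤ b, x ≥ 0  →  Dual max −bᵀy s.t. Aᵀy ≥ −c, y ≥ 0.

Maximize: z = -14y1 - 13y2 - 32y3 - 21y4 - 71y5

Subject to:
  y1 + 4y3 + 3y4 + 4y5 ≥ 5
  y2 + y3 + 2y4 + 3y5 ≥ 3
  y1, y2, y3, y4, y5 ≥ 0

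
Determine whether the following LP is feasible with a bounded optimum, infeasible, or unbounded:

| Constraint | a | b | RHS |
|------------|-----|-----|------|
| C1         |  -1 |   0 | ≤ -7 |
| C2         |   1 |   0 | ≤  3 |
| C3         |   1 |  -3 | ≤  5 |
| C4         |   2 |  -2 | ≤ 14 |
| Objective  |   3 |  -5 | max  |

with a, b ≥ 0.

Infeasible (no feasible solution exists)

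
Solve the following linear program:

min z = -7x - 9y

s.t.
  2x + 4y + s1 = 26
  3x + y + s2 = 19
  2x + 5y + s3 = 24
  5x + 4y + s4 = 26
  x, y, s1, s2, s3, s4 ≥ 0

Evaluate the objective at each vertex of the feasible region:
  z(0, 0) = 0
  z(5.2, 0) = -36.4
  z(2, 4) = -50  ←
  z(0, 4.8) = -43.2
The minimum is at x = 2, y = 4.

x = 2, y = 4, z = -50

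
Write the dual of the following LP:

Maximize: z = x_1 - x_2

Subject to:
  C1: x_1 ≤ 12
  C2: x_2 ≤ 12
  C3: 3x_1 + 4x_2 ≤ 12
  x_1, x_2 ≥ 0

Primal max cᵀx s.t. Ax ≤ b, x ≥ 0  →  Dual min bᵀy s.t. Aᵀy ≥ c, y ≥ 0.

Minimize: z = 12y1 + 12y2 + 12y3

Subject to:
  y1 + 3y3 ≥ 1
  y2 + 4y3 ≥ -1
  y1, y2, y3 ≥ 0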